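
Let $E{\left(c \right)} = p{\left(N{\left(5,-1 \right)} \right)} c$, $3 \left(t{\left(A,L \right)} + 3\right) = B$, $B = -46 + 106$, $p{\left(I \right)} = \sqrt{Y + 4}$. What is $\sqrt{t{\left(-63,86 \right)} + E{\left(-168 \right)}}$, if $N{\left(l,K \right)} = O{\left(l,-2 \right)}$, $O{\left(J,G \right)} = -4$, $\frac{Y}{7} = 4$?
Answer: $\sqrt{17 - 672 \sqrt{2}} \approx 30.551 i$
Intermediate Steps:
$Y = 28$ ($Y = 7 \cdot 4 = 28$)
$N{\left(l,K \right)} = -4$
$p{\left(I \right)} = 4 \sqrt{2}$ ($p{\left(I \right)} = \sqrt{28 + 4} = \sqrt{32} = 4 \sqrt{2}$)
$B = 60$
$t{\left(A,L \right)} = 17$ ($t{\left(A,L \right)} = -3 + \frac{1}{3} \cdot 60 = -3 + 20 = 17$)
$E{\left(c \right)} = 4 c \sqrt{2}$ ($E{\left(c \right)} = 4 \sqrt{2} c = 4 c \sqrt{2}$)
$\sqrt{t{\left(-63,86 \right)} + E{\left(-168 \right)}} = \sqrt{17 + 4 \left(-168\right) \sqrt{2}} = \sqrt{17 - 672 \sqrt{2}}$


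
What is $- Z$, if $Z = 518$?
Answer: $-518$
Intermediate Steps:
$- Z = \left(-1\right) 518 = -518$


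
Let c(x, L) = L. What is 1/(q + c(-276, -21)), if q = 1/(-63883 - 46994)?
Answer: -110877/2328418 ≈ -0.047619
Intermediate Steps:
q = -1/110877 (q = 1/(-110877) = -1/110877 ≈ -9.0190e-6)
1/(q + c(-276, -21)) = 1/(-1/110877 - 21) = 1/(-2328418/110877) = -110877/2328418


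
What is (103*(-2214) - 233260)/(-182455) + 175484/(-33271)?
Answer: -2381422054/867208615 ≈ -2.7461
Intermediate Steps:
(103*(-2214) - 233260)/(-182455) + 175484/(-33271) = (-228042 - 233260)*(-1/182455) + 175484*(-1/33271) = -461302*(-1/182455) - 175484/33271 = 461302/182455 - 175484/33271 = -2381422054/867208615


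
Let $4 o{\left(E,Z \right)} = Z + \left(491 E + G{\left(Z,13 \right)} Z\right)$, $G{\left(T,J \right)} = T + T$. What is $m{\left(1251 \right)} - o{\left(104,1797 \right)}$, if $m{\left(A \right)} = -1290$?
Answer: $- \frac{6516439}{4} \approx -1.6291 \cdot 10^{6}$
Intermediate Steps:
$G{\left(T,J \right)} = 2 T$
$o{\left(E,Z \right)} = \frac{Z^{2}}{2} + \frac{Z}{4} + \frac{491 E}{4}$ ($o{\left(E,Z \right)} = \frac{Z + \left(491 E + 2 Z Z\right)}{4} = \frac{Z + \left(491 E + 2 Z^{2}\right)}{4} = \frac{Z + \left(2 Z^{2} + 491 E\right)}{4} = \frac{Z + 2 Z^{2} + 491 E}{4} = \frac{Z^{2}}{2} + \frac{Z}{4} + \frac{491 E}{4}$)
$m{\left(1251 \right)} - o{\left(104,1797 \right)} = -1290 - \left(\frac{1797^{2}}{2} + \frac{1}{4} \cdot 1797 + \frac{491}{4} \cdot 104\right) = -1290 - \left(\frac{1}{2} \cdot 3229209 + \frac{1797}{4} + 12766\right) = -1290 - \left(\frac{3229209}{2} + \frac{1797}{4} + 12766\right) = -1290 - \frac{6511279}{4} = - \frac{6516439}{4}$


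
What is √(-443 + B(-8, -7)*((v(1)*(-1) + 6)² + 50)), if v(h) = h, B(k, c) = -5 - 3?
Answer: I*√1043 ≈ 32.296*I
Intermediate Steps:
B(k, c) = -8
√(-443 + B(-8, -7)*((v(1)*(-1) + 6)² + 50)) = √(-443 - 8*((1*(-1) + 6)² + 50)) = √(-443 - 8*((-1 + 6)² + 50)) = √(-443 - 8*(5² + 50)) = √(-443 - 8*(25 + 50)) = √(-443 - 8*75) = √(-443 - 600) = √(-1043) = I*√1043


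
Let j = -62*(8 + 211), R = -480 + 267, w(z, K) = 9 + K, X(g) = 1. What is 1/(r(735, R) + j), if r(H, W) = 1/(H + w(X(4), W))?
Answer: -531/7209917 ≈ -7.3649e-5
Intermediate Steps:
R = -213
r(H, W) = 1/(9 + H + W) (r(H, W) = 1/(H + (9 + W)) = 1/(9 + H + W))
j = -13578 (j = -62*219 = -13578)
1/(r(735, R) + j) = 1/(1/(9 + 735 - 213) - 13578) = 1/(1/531 - 13578) = 1/(-7209917/531) = -531/7209917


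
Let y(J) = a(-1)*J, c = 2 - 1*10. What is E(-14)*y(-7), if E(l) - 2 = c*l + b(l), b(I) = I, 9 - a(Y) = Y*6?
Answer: -10500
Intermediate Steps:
a(Y) = 9 - 6*Y (a(Y) = 9 - Y*6 = 9 - 6*Y)
c = -8 (c = 2 - 10 = -8)
y(J) = 15*J (y(J) = (9 - 6*(-1))*J = (9 + 6)*J = 15*J)
E(l) = 2 - 7*l (E(l) = 2 + (-8*l + l) = 2 - 7*l)
E(-14)*y(-7) = (2 - 7*(-14))*(15*(-7)) = (2 + 98)*(-105) = 100*(-105) = -10500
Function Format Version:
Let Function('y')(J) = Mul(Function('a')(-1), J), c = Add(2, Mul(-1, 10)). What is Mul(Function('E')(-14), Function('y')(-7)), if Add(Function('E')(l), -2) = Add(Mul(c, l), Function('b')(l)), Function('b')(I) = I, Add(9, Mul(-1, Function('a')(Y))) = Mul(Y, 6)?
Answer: -10500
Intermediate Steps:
Function('a')(Y) = Add(9, Mul(-6, Y)) (Function('a')(Y) = Add(9, Mul(-1, Mul(Y, 6))) = Add(9, Mul(-1, Mul(6, Y))) = Add(9, Mul(-6, Y)))
c = -8 (c = Add(2, -10) = -8)
Function('y')(J) = Mul(15, J) (Function('y')(J) = Mul(Add(9, Mul(-6, -1)), J) = Mul(Add(9, 6), J) = Mul(15, J))
Function('E')(l) = Add(2, Mul(-7, l)) (Function('E')(l) = Add(2, Add(Mul(-8, l), l)) = Add(2, Mul(-7, l)))
Mul(Function('E')(-14), Function('y')(-7)) = Mul(Add(2, Mul(-7, -14)), Mul(15, -7)) = Mul(Add(2, 98), -105) = Mul(100, -105) = -10500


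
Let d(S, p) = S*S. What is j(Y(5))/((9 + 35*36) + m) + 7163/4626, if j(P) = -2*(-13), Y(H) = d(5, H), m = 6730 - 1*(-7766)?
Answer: 37681657/24309630 ≈ 1.5501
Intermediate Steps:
d(S, p) = S**2
m = 14496 (m = 6730 + 7766 = 14496)
Y(H) = 25 (Y(H) = 5**2 = 25)
j(P) = 26
j(Y(5))/((9 + 35*36) + m) + 7163/4626 = 26/((9 + 35*36) + 14496) + 7163/4626 = 26/((9 + 1260) + 14496) + 7163*(1/4626) = 26/(1269 + 14496) + 7163/4626 = 26/15765 + 7163/4626 = 37681657/24309630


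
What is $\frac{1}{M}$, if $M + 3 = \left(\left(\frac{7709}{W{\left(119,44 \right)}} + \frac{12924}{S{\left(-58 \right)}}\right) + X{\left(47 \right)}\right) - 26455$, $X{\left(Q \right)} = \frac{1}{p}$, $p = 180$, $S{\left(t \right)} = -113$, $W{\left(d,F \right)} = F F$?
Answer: $- \frac{9844560}{261554052403} \approx -3.7639 \cdot 10^{-5}$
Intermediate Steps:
$W{\left(d,F \right)} = F^{2}$
$X{\left(Q \right)} = \frac{1}{180}$
$M = - \frac{261554052403}{9844560}$ ($M = -3 + \left(\left(\left(\frac{7709}{44^{2}} + \frac{12924}{-113}\right) + \frac{1}{180}\right) - 26455\right) = -3 + \left(\left(\left(\frac{7709}{1936} + 12924 \left(- \frac{1}{113}\right)\right) + \frac{1}{180}\right) - 26455\right) = -3 + \left(\left(\left(7709 \cdot \frac{1}{1936} - \frac{12924}{113}\right) + \frac{1}{180}\right) - 26455\right) = -3 + \left(\left(\left(\frac{7709}{1936} - \frac{12924}{113}\right) + \frac{1}{180}\right) - 26455\right) = -3 + \left(\left(- \frac{24149747}{218768} + \frac{1}{180}\right) - 26455\right) = -3 - \frac{261524518723}{9844560} = - \frac{261554052403}{9844560} \approx -26568.0$)
$\frac{1}{M} = \frac{1}{- \frac{261554052403}{9844560}} = - \frac{9844560}{261554052403}$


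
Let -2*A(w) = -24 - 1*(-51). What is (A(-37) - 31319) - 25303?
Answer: -113271/2 ≈ -56636.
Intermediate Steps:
A(w) = -27/2 (A(w) = -(-24 - 1*(-51))/2 = -(-24 + 51)/2 = -½*27 = -27/2)
(A(-37) - 31319) - 25303 = (-27/2 - 31319) - 25303 = -62665/2 - 25303 = -113271/2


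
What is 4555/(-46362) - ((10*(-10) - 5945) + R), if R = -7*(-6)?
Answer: 278306531/46362 ≈ 6002.9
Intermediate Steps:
R = 42
4555/(-46362) - ((10*(-10) - 5945) + R) = 4555/(-46362) - ((10*(-10) - 5945) + 42) = 4555*(-1/46362) - ((-100 - 5945) + 42) = -4555/46362 - (-6045 + 42) = -4555/46362 - 1*(-6003) = -4555/46362 + 6003 = 278306531/46362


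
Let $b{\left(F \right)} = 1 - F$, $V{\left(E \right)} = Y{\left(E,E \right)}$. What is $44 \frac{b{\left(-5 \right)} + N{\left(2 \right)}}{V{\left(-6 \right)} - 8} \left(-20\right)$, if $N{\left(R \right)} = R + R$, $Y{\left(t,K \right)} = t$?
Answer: $\frac{4400}{7} \approx 628.57$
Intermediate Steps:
$V{\left(E \right)} = E$
$N{\left(R \right)} = 2 R$
$44 \frac{b{\left(-5 \right)} + N{\left(2 \right)}}{V{\left(-6 \right)} - 8} \left(-20\right) = 44 \frac{\left(1 - -5\right) + 2 \cdot 2}{-6 - 8} \left(-20\right) = 44 \frac{\left(1 + 5\right) + 4}{-14} \left(-20\right) = 44 \left(6 + 4\right) \left(- \frac{1}{14}\right) \left(-20\right) = 44 \cdot 10 \left(- \frac{1}{14}\right) \left(-20\right) = 44 \left(- \frac{5}{7}\right) \left(-20\right) = \left(- \frac{220}{7}\right) \left(-20\right) = \frac{4400}{7}$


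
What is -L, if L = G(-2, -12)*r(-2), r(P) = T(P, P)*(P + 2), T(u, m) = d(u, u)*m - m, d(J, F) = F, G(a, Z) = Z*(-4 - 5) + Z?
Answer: 0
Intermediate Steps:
G(a, Z) = -8*Z (G(a, Z) = Z*(-9) + Z = -9*Z + Z = -8*Z)
T(u, m) = -m + m*u (T(u, m) = u*m - m = m*u - m = -m + m*u)
r(P) = P*(-1 + P)*(2 + P) (r(P) = (P*(-1 + P))*(P + 2) = (P*(-1 + P))*(2 + P) = P*(-1 + P)*(2 + P))
L = 0 (L = (-8*(-12))*(-2*(-1 - 2)*(2 - 2)) = 96*(-2*(-3)*0) = 96*0 = 0)
-L = -1*0 = 0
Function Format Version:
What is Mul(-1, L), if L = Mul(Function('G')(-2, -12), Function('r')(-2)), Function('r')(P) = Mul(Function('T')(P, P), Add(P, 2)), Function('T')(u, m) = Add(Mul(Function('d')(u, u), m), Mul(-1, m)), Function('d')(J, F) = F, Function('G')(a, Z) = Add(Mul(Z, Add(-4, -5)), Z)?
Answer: 0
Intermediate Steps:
Function('G')(a, Z) = Mul(-8, Z) (Function('G')(a, Z) = Add(Mul(Z, -9), Z) = Add(Mul(-9, Z), Z) = Mul(-8, Z))
Function('T')(u, m) = Add(Mul(-1, m), Mul(m, u)) (Function('T')(u, m) = Add(Mul(u, m), Mul(-1, m)) = Add(Mul(m, u), Mul(-1, m)) = Add(Mul(-1, m), Mul(m, u)))
Function('r')(P) = Mul(P, Add(-1, P), Add(2, P)) (Function('r')(P) = Mul(Mul(P, Add(-1, P)), Add(P, 2)) = Mul(Mul(P, Add(-1, P)), Add(2, P)) = Mul(P, Add(-1, P), Add(2, P)))
L = 0 (L = Mul(Mul(-8, -12), Mul(-2, Add(-1, -2), Add(2, -2))) = Mul(96, Mul(-2, -3, 0)) = Mul(96, 0) = 0)
Mul(-1, L) = Mul(-1, 0) = 0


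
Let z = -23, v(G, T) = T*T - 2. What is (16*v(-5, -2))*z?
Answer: -736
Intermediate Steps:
v(G, T) = -2 + T**2 (v(G, T) = T**2 - 2 = -2 + T**2)
(16*v(-5, -2))*z = (16*(-2 + (-2)**2))*(-23) = (16*(-2 + 4))*(-23) = (16*2)*(-23) = 32*(-23) = -736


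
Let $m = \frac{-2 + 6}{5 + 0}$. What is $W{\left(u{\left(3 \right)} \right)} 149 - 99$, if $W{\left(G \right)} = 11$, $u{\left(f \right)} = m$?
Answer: $1540$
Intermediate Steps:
$m = \frac{4}{5} \approx 0.8$
$u{\left(f \right)} = \frac{4}{5}$
$W{\left(u{\left(3 \right)} \right)} 149 - 99 = 11 \cdot 149 - 99 = 1639 - 99 = 1540$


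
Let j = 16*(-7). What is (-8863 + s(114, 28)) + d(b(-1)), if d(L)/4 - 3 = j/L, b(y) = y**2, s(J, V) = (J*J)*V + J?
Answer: 354703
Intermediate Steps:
j = -112
s(J, V) = J + V*J**2 (s(J, V) = J**2*V + J = V*J**2 + J = J + V*J**2)
d(L) = 12 - 448/L (d(L) = 12 + 4*(-112/L) = 12 - 448/L)
(-8863 + s(114, 28)) + d(b(-1)) = (-8863 + 114*(1 + 114*28)) + (12 - 448/((-1)**2)) = (-8863 + 114*(1 + 3192)) + (12 - 448/1) = (-8863 + 114*3193) + (12 - 448*1) = (-8863 + 364002) + (12 - 448) = 355139 - 436 = 354703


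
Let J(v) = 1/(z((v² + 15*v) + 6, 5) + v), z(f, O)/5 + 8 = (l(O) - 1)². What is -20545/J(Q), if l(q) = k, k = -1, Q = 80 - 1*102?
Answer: 862890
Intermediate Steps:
Q = -22 (Q = 80 - 102 = -22)
l(q) = -1
z(f, O) = -20 (z(f, O) = -40 + 5*(-1 - 1)² = -40 + 5*(-2)² = -40 + 5*4 = -40 + 20 = -20)
J(v) = 1/(-20 + v)
-20545/J(Q) = -20545/(1/(-20 - 22)) = -20545/(1/(-42)) = -20545/(-1/42) = -20545*(-42) = 862890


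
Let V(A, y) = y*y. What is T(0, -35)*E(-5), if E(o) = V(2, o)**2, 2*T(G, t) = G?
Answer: 0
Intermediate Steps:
T(G, t) = G/2
V(A, y) = y**2
E(o) = o**4 (E(o) = (o**2)**2 = o**4)
T(0, -35)*E(-5) = ((1/2)*0)*(-5)**4 = 0*625 = 0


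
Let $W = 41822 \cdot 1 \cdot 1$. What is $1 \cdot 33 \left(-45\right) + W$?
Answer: $40337$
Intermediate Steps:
$W = 41822$ ($W = 41822 \cdot 1 = 41822$)
$1 \cdot 33 \left(-45\right) + W = 1 \cdot 33 \left(-45\right) + 41822 = 33 \left(-45\right) + 41822 = -1485 + 41822 = 40337$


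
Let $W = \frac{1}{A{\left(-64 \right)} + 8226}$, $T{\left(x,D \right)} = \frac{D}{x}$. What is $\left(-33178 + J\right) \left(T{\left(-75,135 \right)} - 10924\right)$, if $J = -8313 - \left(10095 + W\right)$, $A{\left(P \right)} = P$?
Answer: $\frac{23001263644857}{40810} \approx 5.6362 \cdot 10^{8}$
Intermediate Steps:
$W = \frac{1}{8162}$ ($W = \frac{1}{-64 + 8226} = \frac{1}{8162} \approx 0.00012252$)
$J = - \frac{150246097}{8162}$ ($J = -8313 - \left(10095 + \frac{1}{8162}\right) = -8313 - \frac{82395391}{8162} = - \frac{150246097}{8162} \approx -18408.0$)
$\left(-33178 + J\right) \left(T{\left(-75,135 \right)} - 10924\right) = \left(-33178 - \frac{150246097}{8162}\right) \left(\frac{135}{-75} - 10924\right) = - \frac{421044933 \left(135 \left(- \frac{1}{75}\right) - 10924\right)}{8162} = - \frac{421044933 \left(- \frac{9}{5} - 10924\right)}{8162} = \left(- \frac{421044933}{8162}\right) \left(- \frac{54629}{5}\right) = \frac{23001263644857}{40810}$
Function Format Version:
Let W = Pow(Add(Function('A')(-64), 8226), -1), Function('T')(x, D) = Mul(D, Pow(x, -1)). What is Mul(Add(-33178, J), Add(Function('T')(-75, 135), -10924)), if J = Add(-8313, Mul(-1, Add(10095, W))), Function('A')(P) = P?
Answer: Rational(23001263644857, 40810) ≈ 5.6362e+8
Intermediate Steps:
W = Rational(1, 8162) (W = Pow(Add(-64, 8226), -1) = Pow(8162, -1) = Rational(1, 8162) ≈ 0.00012252)
J = Rational(-150246097, 8162) (J = Add(-8313, Mul(-1, Add(10095, Rational(1, 8162)))) = Add(-8313, Mul(-1, Rational(82395391, 8162))) = Add(-8313, Rational(-82395391, 8162)) = Rational(-150246097, 8162) ≈ -18408.)
Mul(Add(-33178, J), Add(Function('T')(-75, 135), -10924)) = Mul(Add(-33178, Rational(-150246097, 8162)), Add(Mul(135, Pow(-75, -1)), -10924)) = Mul(Rational(-421044933, 8162), Add(Mul(135, Rational(-1, 75)), -10924)) = Mul(Rational(-421044933, 8162), Add(Rational(-9, 5), -10924)) = Mul(Rational(-421044933, 8162), Rational(-54629, 5)) = Rational(23001263644857, 40810)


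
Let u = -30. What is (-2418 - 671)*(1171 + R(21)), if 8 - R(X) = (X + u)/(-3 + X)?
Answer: -7286951/2 ≈ -3.6435e+6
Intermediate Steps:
R(X) = 8 - (-30 + X)/(-3 + X) (R(X) = 8 - (X - 30)/(-3 + X) = 8 - (-30 + X)/(-3 + X))
(-2418 - 671)*(1171 + R(21)) = (-2418 - 671)*(1171 + (6 + 7*21)/(-3 + 21)) = -3089*(1171 + (6 + 147)/18) = -3089*(1171 + (1/18)*153) = -3089*(1171 + 17/2) = -3089*2359/2 = -7286951/2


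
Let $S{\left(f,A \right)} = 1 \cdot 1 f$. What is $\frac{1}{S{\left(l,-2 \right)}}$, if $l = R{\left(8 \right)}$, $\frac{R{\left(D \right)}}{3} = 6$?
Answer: $\frac{1}{18} \approx 0.055556$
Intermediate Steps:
$R{\left(D \right)} = 18$ ($R{\left(D \right)} = 3 \cdot 6 = 18$)
$l = 18$
$S{\left(f,A \right)} = f$ ($S{\left(f,A \right)} = 1 f = f$)
$\frac{1}{S{\left(l,-2 \right)}} = \frac{1}{18}$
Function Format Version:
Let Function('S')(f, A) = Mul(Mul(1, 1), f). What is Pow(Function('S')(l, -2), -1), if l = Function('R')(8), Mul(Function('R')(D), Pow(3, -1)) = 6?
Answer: Rational(1, 18) ≈ 0.055556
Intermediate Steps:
Function('R')(D) = 18 (Function('R')(D) = Mul(3, 6) = 18)
l = 18
Function('S')(f, A) = f (Function('S')(f, A) = Mul(1, f) = f)
Pow(Function('S')(l, -2), -1) = Pow(18, -1) = Rational(1, 18)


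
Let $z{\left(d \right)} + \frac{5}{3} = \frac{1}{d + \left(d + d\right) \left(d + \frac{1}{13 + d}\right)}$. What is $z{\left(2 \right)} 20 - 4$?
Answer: $- \frac{8174}{231} \approx -35.385$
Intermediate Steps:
$z{\left(d \right)} = - \frac{5}{3} + \frac{1}{d + 2 d \left(d + \frac{1}{13 + d}\right)}$ ($z{\left(d \right)} = - \frac{5}{3} + \frac{1}{d + \left(d + d\right) \left(d + \frac{1}{13 + d}\right)} = - \frac{5}{3} + \frac{1}{d + 2 d \left(d + \frac{1}{13 + d}\right)}$)
$z{\left(2 \right)} 20 - 4 = \frac{39 - 135 \cdot 2^{2} - 144 - 10 \cdot 2^{3}}{3 \cdot 2 \left(15 + 2 \cdot 2^{2} + 27 \cdot 2\right)} 20 - 4 = \frac{1}{3} \cdot \frac{1}{2} \frac{1}{15 + 2 \cdot 4 + 54} \left(39 - 540 - 144 - 80\right) 20 - 4 = \frac{1}{3} \cdot \frac{1}{2} \frac{1}{15 + 8 + 54} \left(39 - 540 - 144 - 80\right) 20 - 4 = \frac{1}{3} \cdot \frac{1}{2} \cdot \frac{1}{77} \left(-725\right) 20 - 4 = \left(- \frac{725}{462}\right) 20 - 4 = - \frac{7250}{231} - 4 = - \frac{8174}{231}$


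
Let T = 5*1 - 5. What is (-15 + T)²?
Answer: 225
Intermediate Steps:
T = 0 (T = 5 - 5 = 0)
(-15 + T)² = (-15 + 0)² = (-15)² = 225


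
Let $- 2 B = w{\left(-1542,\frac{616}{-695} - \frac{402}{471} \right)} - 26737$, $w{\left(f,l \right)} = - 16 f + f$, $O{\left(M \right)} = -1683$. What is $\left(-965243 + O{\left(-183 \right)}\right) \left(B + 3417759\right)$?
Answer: $-3306463889875$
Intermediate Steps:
$w{\left(f,l \right)} = - 15 f$
$B = \frac{3607}{2}$ ($B = - \frac{\left(-15\right) \left(-1542\right) - 26737}{2} = - \frac{23130 - 26737}{2} = \left(- \frac{1}{2}\right) \left(-3607\right) = \frac{3607}{2} \approx 1803.5$)
$\left(-965243 + O{\left(-183 \right)}\right) \left(B + 3417759\right) = \left(-965243 - 1683\right) \left(\frac{3607}{2} + 3417759\right) = \left(-966926\right) \frac{6839125}{2} = -3306463889875$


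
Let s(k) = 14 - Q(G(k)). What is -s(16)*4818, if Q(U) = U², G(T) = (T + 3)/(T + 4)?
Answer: -12620751/200 ≈ -63104.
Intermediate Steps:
G(T) = (3 + T)/(4 + T)
s(k) = 14 - (3 + k)²/(4 + k)² (s(k) = 14 - ((3 + k)/(4 + k))² = 14 - (3 + k)²/(4 + k)²)
-s(16)*4818 = -(14 - (3 + 16)²/(4 + 16)²)*4818 = -(14 - 1*19²/20²)*4818 = -(14 - 1*361*1/400)*4818 = -(14 - 361/400)*4818 = -5239*4818/400 = -1*12620751/200 = -12620751/200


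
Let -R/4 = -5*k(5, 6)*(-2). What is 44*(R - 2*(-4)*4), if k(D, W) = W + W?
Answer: -19712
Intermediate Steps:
k(D, W) = 2*W
R = -480 (R = -4*(-10*6)*(-2) = -4*(-5*12)*(-2) = -(-240)*(-2) = -4*120 = -480)
44*(R - 2*(-4)*4) = 44*(-480 - 2*(-4)*4) = 44*(-480 + 8*4) = 44*(-480 + 32) = 44*(-448) = -19712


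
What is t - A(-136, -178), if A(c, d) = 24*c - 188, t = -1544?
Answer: 1908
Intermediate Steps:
A(c, d) = -188 + 24*c
t - A(-136, -178) = -1544 - (-188 + 24*(-136)) = -1544 - (-188 - 3264) = -1544 - 1*(-3452) = -1544 + 3452 = 1908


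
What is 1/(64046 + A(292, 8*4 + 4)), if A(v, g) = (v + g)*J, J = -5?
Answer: 1/62406 ≈ 1.6024e-5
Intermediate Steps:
A(v, g) = -5*g - 5*v (A(v, g) = (v + g)*(-5) = (g + v)*(-5) = -5*g - 5*v)
1/(64046 + A(292, 8*4 + 4)) = 1/(64046 + (-5*(8*4 + 4) - 5*292)) = 1/(64046 + (-5*(32 + 4) - 1460)) = 1/(64046 + (-5*36 - 1460)) = 1/(64046 + (-180 - 1460)) = 1/(64046 - 1640) = 1/62406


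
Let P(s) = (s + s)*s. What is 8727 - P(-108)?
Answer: -14601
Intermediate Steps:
P(s) = 2*s² (P(s) = (2*s)*s = 2*s²)
8727 - P(-108) = 8727 - 2*(-108)² = 8727 - 2*11664 = 8727 - 1*23328 = 8727 - 23328 = -14601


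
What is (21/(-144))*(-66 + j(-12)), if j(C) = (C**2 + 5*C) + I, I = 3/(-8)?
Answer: -329/128 ≈ -2.5703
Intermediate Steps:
I = -3/8 (I = 3*(-1/8) = -3/8 ≈ -0.37500)
j(C) = -3/8 + C**2 + 5*C (j(C) = (C**2 + 5*C) - 3/8 = -3/8 + C**2 + 5*C)
(21/(-144))*(-66 + j(-12)) = (21/(-144))*(-66 + (-3/8 + (-12)**2 + 5*(-12))) = (21*(-1/144))*(-66 + (-3/8 + 144 - 60)) = -7*(-66 + 669/8)/48 = -7/48*141/8 = -329/128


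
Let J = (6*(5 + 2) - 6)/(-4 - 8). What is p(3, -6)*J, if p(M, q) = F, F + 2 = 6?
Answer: -12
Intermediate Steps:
F = 4 (F = -2 + 6 = 4)
p(M, q) = 4
J = -3 (J = (6*7 - 6)/(-12) = (42 - 6)*(-1/12) = 36*(-1/12) = -3)
p(3, -6)*J = 4*(-3) = -12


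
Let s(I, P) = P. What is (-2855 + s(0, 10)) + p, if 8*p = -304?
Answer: -2883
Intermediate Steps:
p = -38 (p = (1/8)*(-304) = -38)
(-2855 + s(0, 10)) + p = (-2855 + 10) - 38 = -2845 - 38 = -2883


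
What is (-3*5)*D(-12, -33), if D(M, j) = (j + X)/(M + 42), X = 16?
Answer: 17/2 ≈ 8.5000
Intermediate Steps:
D(M, j) = (16 + j)/(42 + M) (D(M, j) = (j + 16)/(M + 42) = (16 + j)/(42 + M))
(-3*5)*D(-12, -33) = (-3*5)*((16 - 33)/(42 - 12)) = -15*(-17)/30 = -(-17)/2 = -15*(-17/30) = 17/2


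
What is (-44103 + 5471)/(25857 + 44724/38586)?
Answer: -248442392/166293821 ≈ -1.4940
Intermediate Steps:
(-44103 + 5471)/(25857 + 44724/38586) = -38632/(25857 + 44724*(1/38586)) = -38632/(25857 + 7454/6431) = -38632/166293821/6431 = -38632*6431/166293821 = -248442392/166293821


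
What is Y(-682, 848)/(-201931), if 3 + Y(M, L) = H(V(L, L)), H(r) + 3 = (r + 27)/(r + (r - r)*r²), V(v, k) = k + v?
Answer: 8453/342474976 ≈ 2.4682e-5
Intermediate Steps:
H(r) = -3 + (27 + r)/r (H(r) = -3 + (r + 27)/(r + (r - r)*r²) = -3 + (27 + r)/(r + 0*r²) = -3 + (27 + r)/(r + 0) = -3 + (27 + r)/r)
Y(M, L) = -5 + 27/(2*L) (Y(M, L) = -3 + (-2 + 27/(L + L)) = -3 + (-2 + 27/((2*L))) = -3 + (-2 + 27*(1/(2*L))) = -3 + (-2 + 27/(2*L)) = -5 + 27/(2*L))
Y(-682, 848)/(-201931) = (-5 + (27/2)/848)/(-201931) = (-5 + (27/2)*(1/848))*(-1/201931) = (-5 + 27/1696)*(-1/201931) = -8453/1696*(-1/201931) = 8453/342474976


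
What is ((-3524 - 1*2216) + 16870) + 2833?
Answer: 13963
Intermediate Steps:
((-3524 - 1*2216) + 16870) + 2833 = ((-3524 - 2216) + 16870) + 2833 = (-5740 + 16870) + 2833 = 11130 + 2833 = 13963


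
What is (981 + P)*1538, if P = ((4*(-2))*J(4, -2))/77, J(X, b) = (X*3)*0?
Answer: 1508778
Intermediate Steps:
J(X, b) = 0 (J(X, b) = (3*X)*0 = 0)
P = 0 (P = ((4*(-2))*0)/77 = -8*0*(1/77) = 0*(1/77) = 0)
(981 + P)*1538 = (981 + 0)*1538 = 981*1538 = 1508778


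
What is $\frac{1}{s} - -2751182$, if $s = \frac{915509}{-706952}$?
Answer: $\frac{2518731174686}{915509} \approx 2.7512 \cdot 10^{6}$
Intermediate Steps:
$s = - \frac{915509}{706952}$ ($s = 915509 \left(- \frac{1}{706952}\right) = - \frac{915509}{706952} \approx -1.295$)
$\frac{1}{s} - -2751182 = \frac{1}{- \frac{915509}{706952}} - -2751182 = - \frac{706952}{915509} + 2751182 = \frac{2518731174686}{915509}$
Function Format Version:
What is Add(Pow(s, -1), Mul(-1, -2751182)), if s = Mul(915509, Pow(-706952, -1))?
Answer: Rational(2518731174686, 915509) ≈ 2.7512e+6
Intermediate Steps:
s = Rational(-915509, 706952) (s = Mul(915509, Rational(-1, 706952)) = Rational(-915509, 706952) ≈ -1.2950)
Add(Pow(s, -1), Mul(-1, -2751182)) = Add(Pow(Rational(-915509, 706952), -1), Mul(-1, -2751182)) = Add(Rational(-706952, 915509), 2751182) = Rational(2518731174686, 915509)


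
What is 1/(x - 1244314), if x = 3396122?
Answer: 1/2151808 ≈ 4.6473e-7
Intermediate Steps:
1/(x - 1244314) = 1/(3396122 - 1244314) = 1/2151808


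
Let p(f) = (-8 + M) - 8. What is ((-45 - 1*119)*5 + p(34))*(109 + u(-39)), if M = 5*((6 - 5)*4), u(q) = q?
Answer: -57120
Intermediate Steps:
M = 20 (M = 5*(1*4) = 5*4 = 20)
p(f) = 4 (p(f) = (-8 + 20) - 8 = 12 - 8 = 4)
((-45 - 1*119)*5 + p(34))*(109 + u(-39)) = ((-45 - 1*119)*5 + 4)*(109 - 39) = ((-45 - 119)*5 + 4)*70 = (-164*5 + 4)*70 = (-820 + 4)*70 = -816*70 = -57120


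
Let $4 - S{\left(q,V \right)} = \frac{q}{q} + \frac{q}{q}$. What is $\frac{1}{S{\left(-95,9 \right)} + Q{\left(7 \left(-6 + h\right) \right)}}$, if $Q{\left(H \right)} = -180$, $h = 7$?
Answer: $- \frac{1}{178} \approx -0.005618$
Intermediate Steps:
$S{\left(q,V \right)} = 2$ ($S{\left(q,V \right)} = 4 - \left(\frac{q}{q} + \frac{q}{q}\right) = 4 - \left(1 + 1\right) = 4 - 2 = 2$)
$\frac{1}{S{\left(-95,9 \right)} + Q{\left(7 \left(-6 + h\right) \right)}} = \frac{1}{2 - 180} = \frac{1}{-178} = - \frac{1}{178}$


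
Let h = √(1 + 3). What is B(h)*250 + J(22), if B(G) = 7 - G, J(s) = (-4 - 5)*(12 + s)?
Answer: 944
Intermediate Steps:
h = 2 (h = √4 = 2)
J(s) = -108 - 9*s (J(s) = -9*(12 + s) = -108 - 9*s)
B(h)*250 + J(22) = (7 - 1*2)*250 + (-108 - 9*22) = (7 - 2)*250 + (-108 - 198) = 5*250 - 306 = 1250 - 306 = 944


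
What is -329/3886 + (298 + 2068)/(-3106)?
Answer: -5108075/6034958 ≈ -0.84641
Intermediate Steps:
-329/3886 + (298 + 2068)/(-3106) = -329*1/3886 + 2366*(-1/3106) = -329/3886 - 1183/1553 = -5108075/6034958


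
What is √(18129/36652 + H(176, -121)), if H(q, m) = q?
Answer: √1209680747/2618 ≈ 13.285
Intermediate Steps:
√(18129/36652 + H(176, -121)) = √(18129/36652 + 176) = √(6468881/36652) = √1209680747/2618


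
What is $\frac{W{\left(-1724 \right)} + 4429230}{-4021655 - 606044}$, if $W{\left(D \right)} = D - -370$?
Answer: $- \frac{4427876}{4627699} \approx -0.95682$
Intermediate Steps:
$W{\left(D \right)} = 370 + D$ ($W{\left(D \right)} = D + 370 = 370 + D$)
$\frac{W{\left(-1724 \right)} + 4429230}{-4021655 - 606044} = \frac{\left(370 - 1724\right) + 4429230}{-4021655 - 606044} = \frac{-1354 + 4429230}{-4627699} = 4427876 \left(- \frac{1}{4627699}\right) = - \frac{4427876}{4627699}$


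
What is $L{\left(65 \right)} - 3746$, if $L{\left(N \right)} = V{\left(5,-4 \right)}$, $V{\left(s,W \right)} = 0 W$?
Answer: $-3746$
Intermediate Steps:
$V{\left(s,W \right)} = 0$
$L{\left(N \right)} = 0$
$L{\left(65 \right)} - 3746 = 0 - 3746 = -3746$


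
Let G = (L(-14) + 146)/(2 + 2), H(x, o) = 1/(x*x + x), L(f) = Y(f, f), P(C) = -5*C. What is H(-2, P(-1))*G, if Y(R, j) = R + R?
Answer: 59/4 ≈ 14.750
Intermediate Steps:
Y(R, j) = 2*R
L(f) = 2*f
H(x, o) = 1/(x + x²) (H(x, o) = 1/(x² + x) = 1/(x + x²))
G = 59/2 (G = (2*(-14) + 146)/(2 + 2) = (-28 + 146)/4 = 118*(¼) = 59/2 ≈ 29.500)
H(-2, P(-1))*G = (1/((-2)*(1 - 2)))*(59/2) = -½/(-1)*(59/2) = -½*(-1)*(59/2) = (½)*(59/2) = 59/4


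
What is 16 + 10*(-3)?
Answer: -14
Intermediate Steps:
16 + 10*(-3) = 16 - 30 = -14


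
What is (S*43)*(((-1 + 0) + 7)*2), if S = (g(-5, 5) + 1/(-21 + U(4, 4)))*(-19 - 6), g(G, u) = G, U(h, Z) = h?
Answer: 1109400/17 ≈ 65259.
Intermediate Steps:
S = 2150/17 (S = (-5 + 1/(-21 + 4))*(-19 - 6) = (-5 + 1/(-17))*(-25) = (-5 - 1/17)*(-25) = -86/17*(-25) = 2150/17 ≈ 126.47)
(S*43)*(((-1 + 0) + 7)*2) = ((2150/17)*43)*(((-1 + 0) + 7)*2) = 92450*((-1 + 7)*2)/17 = 92450*(6*2)/17 = (92450/17)*12 = 1109400/17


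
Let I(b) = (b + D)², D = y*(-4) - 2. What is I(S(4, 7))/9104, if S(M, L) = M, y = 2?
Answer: 9/2276 ≈ 0.0039543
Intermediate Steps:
D = -10 (D = 2*(-4) - 2 = -8 - 2 = -10)
I(b) = (-10 + b)² (I(b) = (b - 10)² = (-10 + b)²)
I(S(4, 7))/9104 = (-10 + 4)²/9104 = (-6)²*(1/9104) = 36*(1/9104) = 9/2276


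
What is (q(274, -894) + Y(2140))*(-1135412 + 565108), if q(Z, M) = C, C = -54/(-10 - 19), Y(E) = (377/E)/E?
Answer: -8815093865452/8300525 ≈ -1.0620e+6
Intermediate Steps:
Y(E) = 377/E**2
C = 54/29 (C = -54/(-29) = -1/29*(-54) = 54/29 ≈ 1.8621)
q(Z, M) = 54/29
(q(274, -894) + Y(2140))*(-1135412 + 565108) = (54/29 + 377/2140**2)*(-1135412 + 565108) = (54/29 + 377*(1/4579600))*(-570304) = (54/29 + 377/4579600)*(-570304) = (247309333/132808400)*(-570304) = -8815093865452/8300525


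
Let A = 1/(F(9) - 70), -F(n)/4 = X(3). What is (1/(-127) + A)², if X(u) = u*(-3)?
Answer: 25921/18645124 ≈ 0.0013902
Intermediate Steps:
X(u) = -3*u
F(n) = 36 (F(n) = -(-12)*3 = -4*(-9) = 36)
A = -1/34 (A = 1/(36 - 70) = 1/(-34) = -1/34 ≈ -0.029412)
(1/(-127) + A)² = (1/(-127) - 1/34)² = (-1/127 - 1/34)² = (-161/4318)² = 25921/18645124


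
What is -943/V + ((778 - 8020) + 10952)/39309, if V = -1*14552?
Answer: 91056307/572024568 ≈ 0.15918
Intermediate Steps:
V = -14552
-943/V + ((778 - 8020) + 10952)/39309 = -943/(-14552) + ((778 - 8020) + 10952)/39309 = -943*(-1/14552) + (-7242 + 10952)*(1/39309) = 943/14552 + 3710*(1/39309) = 943/14552 + 3710/39309 = 91056307/572024568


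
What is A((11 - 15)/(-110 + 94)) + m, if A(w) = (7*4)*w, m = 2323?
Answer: 2330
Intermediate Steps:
A(w) = 28*w
A((11 - 15)/(-110 + 94)) + m = 28*((11 - 15)/(-110 + 94)) + 2323 = 28*(-4/(-16)) + 2323 = 28*(-4*(-1/16)) + 2323 = 28*(1/4) + 2323 = 7 + 2323 = 2330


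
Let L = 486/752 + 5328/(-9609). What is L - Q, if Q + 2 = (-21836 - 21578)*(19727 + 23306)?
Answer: 2249967316536345/1204328 ≈ 1.8682e+9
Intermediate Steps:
Q = -1868234664 (Q = -2 + (-21836 - 21578)*(19727 + 23306) = -2 - 43414*43033 = -2 - 1868234662 = -1868234664)
L = 110553/1204328 (L = 486*(1/752) + 5328*(-1/9609) = 243/376 - 1776/3203 = 110553/1204328 ≈ 0.091796)
L - Q = 110553/1204328 - 1*(-1868234664) = 110553/1204328 + 1868234664 = 2249967316536345/1204328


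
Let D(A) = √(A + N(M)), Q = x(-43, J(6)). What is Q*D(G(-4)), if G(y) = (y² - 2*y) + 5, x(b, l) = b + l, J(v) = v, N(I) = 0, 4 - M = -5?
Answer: -37*√29 ≈ -199.25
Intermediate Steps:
M = 9 (M = 4 - 1*(-5) = 4 + 5 = 9)
G(y) = 5 + y² - 2*y
Q = -37 (Q = -43 + 6 = -37)
D(A) = √A (D(A) = √(A + 0) = √A)
Q*D(G(-4)) = -37*√(5 + (-4)² - 2*(-4)) = -37*√(5 + 16 + 8) = -37*√29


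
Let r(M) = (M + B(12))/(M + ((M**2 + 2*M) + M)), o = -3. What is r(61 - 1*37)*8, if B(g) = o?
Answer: 1/4 ≈ 0.25000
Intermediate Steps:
B(g) = -3
r(M) = (-3 + M)/(M**2 + 4*M) (r(M) = (M - 3)/(M + ((M**2 + 2*M) + M)) = (-3 + M)/(M + (M**2 + 3*M)) = (-3 + M)/(M**2 + 4*M))
r(61 - 1*37)*8 = ((-3 + (61 - 1*37))/((61 - 1*37)*(4 + (61 - 1*37))))*8 = ((-3 + (61 - 37))/((61 - 37)*(4 + (61 - 37))))*8 = ((-3 + 24)/(24*(4 + 24)))*8 = ((1/24)*21/28)*8 = ((1/24)*(1/28)*21)*8 = (1/32)*8 = 1/4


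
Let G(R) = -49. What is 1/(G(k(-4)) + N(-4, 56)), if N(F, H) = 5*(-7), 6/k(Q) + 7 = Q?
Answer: -1/84 ≈ -0.011905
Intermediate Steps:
k(Q) = 6/(-7 + Q)
N(F, H) = -35
1/(G(k(-4)) + N(-4, 56)) = 1/(-49 - 35) = 1/(-84) = -1/84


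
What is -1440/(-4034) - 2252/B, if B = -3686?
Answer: 3598102/3717331 ≈ 0.96793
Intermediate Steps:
-1440/(-4034) - 2252/B = -1440/(-4034) - 2252/(-3686) = -1440*(-1/4034) - 2252*(-1/3686) = 720/2017 + 1126/1843 = 3598102/3717331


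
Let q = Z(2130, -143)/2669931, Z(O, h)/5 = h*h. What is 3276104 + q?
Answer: 795179248279/242721 ≈ 3.2761e+6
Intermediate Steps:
Z(O, h) = 5*h² (Z(O, h) = 5*(h*h) = 5*h²)
q = 9295/242721 (q = (5*(-143)²)/2669931 = (5*20449)*(1/2669931) = 102245*(1/2669931) = 9295/242721 ≈ 0.038295)
3276104 + q = 3276104 + 9295/242721 = 795179248279/242721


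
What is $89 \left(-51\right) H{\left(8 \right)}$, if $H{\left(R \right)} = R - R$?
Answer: $0$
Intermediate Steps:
$H{\left(R \right)} = 0$
$89 \left(-51\right) H{\left(8 \right)} = 89 \left(-51\right) 0 = \left(-4539\right) 0 = 0$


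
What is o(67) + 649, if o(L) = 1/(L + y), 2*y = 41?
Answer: 113577/175 ≈ 649.01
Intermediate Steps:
y = 41/2 (y = (½)*41 = 41/2 ≈ 20.500)
o(L) = 1/(41/2 + L) (o(L) = 1/(L + 41/2) = 1/(41/2 + L))
o(67) + 649 = 2/(41 + 2*67) + 649 = 2/(41 + 134) + 649 = 2/175 + 649 = 113577/175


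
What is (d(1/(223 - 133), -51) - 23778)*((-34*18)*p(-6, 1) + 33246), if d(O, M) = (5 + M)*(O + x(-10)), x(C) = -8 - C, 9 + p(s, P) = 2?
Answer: -895860282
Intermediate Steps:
p(s, P) = -7 (p(s, P) = -9 + 2 = -7)
d(O, M) = (2 + O)*(5 + M) (d(O, M) = (5 + M)*(O + (-8 - 1*(-10))) = (5 + M)*(O + (-8 + 10)) = (5 + M)*(O + 2) = (5 + M)*(2 + O) = (2 + O)*(5 + M))
(d(1/(223 - 133), -51) - 23778)*((-34*18)*p(-6, 1) + 33246) = ((10 + 2*(-51) + 5/(223 - 133) - 51/(223 - 133)) - 23778)*(-34*18*(-7) + 33246) = ((10 - 102 + 5/90 - 51/90) - 23778)*(-612*(-7) + 33246) = ((10 - 102 + 5*(1/90) - 51*1/90) - 23778)*(4284 + 33246) = ((10 - 102 + 1/18 - 17/30) - 23778)*37530 = (-4163/45 - 23778)*37530 = -1074173/45*37530 = -895860282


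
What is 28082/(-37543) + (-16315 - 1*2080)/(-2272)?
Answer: 626801181/85297696 ≈ 7.3484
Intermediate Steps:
28082/(-37543) + (-16315 - 1*2080)/(-2272) = 28082*(-1/37543) + (-16315 - 2080)*(-1/2272) = -28082/37543 - 18395*(-1/2272) = -28082/37543 + 18395/2272 = 626801181/85297696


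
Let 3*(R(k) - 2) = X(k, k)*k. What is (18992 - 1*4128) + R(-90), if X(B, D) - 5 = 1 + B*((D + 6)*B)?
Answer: 20426686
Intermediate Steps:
X(B, D) = 6 + B²*(6 + D) (X(B, D) = 5 + (1 + B*((D + 6)*B)) = 5 + (1 + B*((6 + D)*B)) = 5 + (1 + B*(B*(6 + D))) = 5 + (1 + B²*(6 + D)) = 6 + B²*(6 + D))
R(k) = 2 + k*(6 + k³ + 6*k²)/3 (R(k) = 2 + ((6 + 6*k² + k*k²)*k)/3 = 2 + ((6 + 6*k² + k³)*k)/3 = 2 + ((6 + k³ + 6*k²)*k)/3 = 2 + (k*(6 + k³ + 6*k²))/3 = 2 + k*(6 + k³ + 6*k²)/3)
(18992 - 1*4128) + R(-90) = (18992 - 1*4128) + (2 + (⅓)*(-90)*(6 + (-90)³ + 6*(-90)²)) = (18992 - 4128) + (2 + (⅓)*(-90)*(6 - 729000 + 6*8100)) = 14864 + (2 + (⅓)*(-90)*(6 - 729000 + 48600)) = 14864 + (2 + (⅓)*(-90)*(-680394)) = 14864 + (2 + 20411820) = 14864 + 20411822 = 20426686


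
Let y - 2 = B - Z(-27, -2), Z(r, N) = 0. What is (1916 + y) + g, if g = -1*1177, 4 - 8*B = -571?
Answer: 6503/8 ≈ 812.88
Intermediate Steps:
B = 575/8 (B = ½ - ⅛*(-571) = ½ + 571/8 = 575/8 ≈ 71.875)
y = 591/8 (y = 2 + (575/8 - 1*0) = 2 + (575/8 + 0) = 2 + 575/8 = 591/8 ≈ 73.875)
g = -1177
(1916 + y) + g = (1916 + 591/8) - 1177 = 15919/8 - 1177 = 6503/8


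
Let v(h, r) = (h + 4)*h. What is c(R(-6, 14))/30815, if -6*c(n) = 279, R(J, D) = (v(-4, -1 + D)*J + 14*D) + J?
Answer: -93/61630 ≈ -0.0015090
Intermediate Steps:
v(h, r) = h*(4 + h) (v(h, r) = (4 + h)*h = h*(4 + h))
R(J, D) = J + 14*D (R(J, D) = ((-4*(4 - 4))*J + 14*D) + J = ((-4*0)*J + 14*D) + J = (0*J + 14*D) + J = (0 + 14*D) + J = 14*D + J = J + 14*D)
c(n) = -93/2 (c(n) = -1/6*279 = -93/2)
c(R(-6, 14))/30815 = -93/2/30815 = -93/2*1/30815 = -93/61630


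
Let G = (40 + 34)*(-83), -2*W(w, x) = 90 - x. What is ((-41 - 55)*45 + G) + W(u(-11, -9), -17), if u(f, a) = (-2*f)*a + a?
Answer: -21031/2 ≈ -10516.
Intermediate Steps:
u(f, a) = a - 2*a*f (u(f, a) = -2*a*f + a = a - 2*a*f)
W(w, x) = -45 + x/2 (W(w, x) = -(90 - x)/2 = -45 + x/2)
G = -6142 (G = 74*(-83) = -6142)
((-41 - 55)*45 + G) + W(u(-11, -9), -17) = ((-41 - 55)*45 - 6142) + (-45 + (½)*(-17)) = (-96*45 - 6142) + (-45 - 17/2) = (-4320 - 6142) - 107/2 = -10462 - 107/2 = -21031/2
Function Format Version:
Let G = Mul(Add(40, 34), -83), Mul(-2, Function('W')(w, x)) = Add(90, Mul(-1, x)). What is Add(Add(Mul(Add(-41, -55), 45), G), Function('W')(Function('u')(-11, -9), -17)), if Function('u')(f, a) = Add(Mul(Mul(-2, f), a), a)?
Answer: Rational(-21031, 2) ≈ -10516.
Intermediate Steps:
Function('u')(f, a) = Add(a, Mul(-2, a, f)) (Function('u')(f, a) = Add(Mul(-2, a, f), a) = Add(a, Mul(-2, a, f)))
Function('W')(w, x) = Add(-45, Mul(Rational(1, 2), x)) (Function('W')(w, x) = Mul(Rational(-1, 2), Add(90, Mul(-1, x))) = Add(-45, Mul(Rational(1, 2), x)))
G = -6142 (G = Mul(74, -83) = -6142)
Add(Add(Mul(Add(-41, -55), 45), G), Function('W')(Function('u')(-11, -9), -17)) = Add(Add(Mul(Add(-41, -55), 45), -6142), Add(-45, Mul(Rational(1, 2), -17))) = Add(Add(Mul(-96, 45), -6142), Add(-45, Rational(-17, 2))) = Add(Add(-4320, -6142), Rational(-107, 2)) = Add(-10462, Rational(-107, 2)) = Rational(-21031, 2)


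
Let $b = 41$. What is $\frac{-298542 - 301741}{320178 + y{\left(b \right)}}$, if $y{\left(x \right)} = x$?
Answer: $- \frac{600283}{320219} \approx -1.8746$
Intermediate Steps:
$\frac{-298542 - 301741}{320178 + y{\left(b \right)}} = \frac{-298542 - 301741}{320178 + 41} = - \frac{600283}{320219}$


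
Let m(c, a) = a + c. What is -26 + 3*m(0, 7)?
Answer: -5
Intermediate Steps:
-26 + 3*m(0, 7) = -26 + 3*(7 + 0) = -26 + 3*7 = -26 + 21 = -5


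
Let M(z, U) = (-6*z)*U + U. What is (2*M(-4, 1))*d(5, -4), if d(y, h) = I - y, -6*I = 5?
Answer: -875/3 ≈ -291.67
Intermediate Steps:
M(z, U) = U - 6*U*z (M(z, U) = -6*U*z + U = U - 6*U*z)
I = -⅚ (I = -⅙*5 = -⅚ ≈ -0.83333)
d(y, h) = -⅚ - y
(2*M(-4, 1))*d(5, -4) = (2*(1*(1 - 6*(-4))))*(-⅚ - 1*5) = (2*(1*(1 + 24)))*(-⅚ - 5) = (2*(1*25))*(-35/6) = (2*25)*(-35/6) = 50*(-35/6) = -875/3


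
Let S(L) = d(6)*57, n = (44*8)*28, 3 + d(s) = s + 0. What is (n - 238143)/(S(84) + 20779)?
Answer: -228287/20950 ≈ -10.897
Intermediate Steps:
d(s) = -3 + s (d(s) = -3 + (s + 0) = -3 + s)
n = 9856 (n = 352*28 = 9856)
S(L) = 171 (S(L) = (-3 + 6)*57 = 3*57 = 171)
(n - 238143)/(S(84) + 20779) = (9856 - 238143)/(171 + 20779) = -228287/20950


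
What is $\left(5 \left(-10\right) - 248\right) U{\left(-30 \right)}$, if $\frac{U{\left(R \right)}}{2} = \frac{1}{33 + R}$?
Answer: $- \frac{596}{3} \approx -198.67$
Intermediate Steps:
$U{\left(R \right)} = \frac{2}{33 + R}$
$\left(5 \left(-10\right) - 248\right) U{\left(-30 \right)} = \left(5 \left(-10\right) - 248\right) \frac{2}{33 - 30} = \left(-50 - 248\right) \frac{2}{3} = - 298 \cdot 2 \cdot \frac{1}{3} = \left(-298\right) \frac{2}{3} = - \frac{596}{3}$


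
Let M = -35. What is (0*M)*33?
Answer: 0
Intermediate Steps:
(0*M)*33 = (0*(-35))*33 = 0*33 = 0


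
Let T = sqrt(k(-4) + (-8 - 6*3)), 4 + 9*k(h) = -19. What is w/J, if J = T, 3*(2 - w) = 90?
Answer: 84*I*sqrt(257)/257 ≈ 5.2398*I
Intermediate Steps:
w = -28 (w = 2 - 1/3*90 = 2 - 30 = -28)
k(h) = -23/9 (k(h) = -4/9 + (1/9)*(-19) = -4/9 - 19/9 = -23/9)
T = I*sqrt(257)/3 (T = sqrt(-23/9 + (-8 - 6*3)) = sqrt(-23/9 + (-8 - 18)) = sqrt(-23/9 - 26) = sqrt(-257/9) = I*sqrt(257)/3 ≈ 5.3437*I)
J = I*sqrt(257)/3 ≈ 5.3437*I
w/J = -28*(-3*I*sqrt(257)/257) = -(-84)*I*sqrt(257)/257 = 84*I*sqrt(257)/257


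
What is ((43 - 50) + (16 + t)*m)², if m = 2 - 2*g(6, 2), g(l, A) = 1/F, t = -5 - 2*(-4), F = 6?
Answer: 5476/9 ≈ 608.44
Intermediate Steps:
t = 3 (t = -5 + 8 = 3)
g(l, A) = ⅙ (g(l, A) = 1/6 = ⅙)
m = 5/3 (m = 2 - 2*⅙ = 2 - ⅓ = 5/3 ≈ 1.6667)
((43 - 50) + (16 + t)*m)² = ((43 - 50) + (16 + 3)*(5/3))² = (-7 + 19*(5/3))² = (-7 + 95/3)² = (74/3)² = 5476/9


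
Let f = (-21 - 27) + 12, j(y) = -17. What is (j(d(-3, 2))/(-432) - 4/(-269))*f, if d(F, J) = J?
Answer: -6301/3228 ≈ -1.9520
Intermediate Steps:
f = -36 (f = -48 + 12 = -36)
(j(d(-3, 2))/(-432) - 4/(-269))*f = (-17/(-432) - 4/(-269))*(-36) = (-17*(-1/432) - 4*(-1/269))*(-36) = (17/432 + 4/269)*(-36) = (6301/116208)*(-36) = -6301/3228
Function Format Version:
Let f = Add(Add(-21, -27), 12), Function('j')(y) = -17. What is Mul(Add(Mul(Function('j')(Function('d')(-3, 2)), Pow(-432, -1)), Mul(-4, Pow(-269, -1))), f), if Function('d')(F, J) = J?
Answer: Rational(-6301, 3228) ≈ -1.9520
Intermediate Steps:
f = -36 (f = Add(-48, 12) = -36)
Mul(Add(Mul(Function('j')(Function('d')(-3, 2)), Pow(-432, -1)), Mul(-4, Pow(-269, -1))), f) = Mul(Add(Mul(-17, Pow(-432, -1)), Mul(-4, Pow(-269, -1))), -36) = Mul(Add(Mul(-17, Rational(-1, 432)), Mul(-4, Rational(-1, 269))), -36) = Mul(Add(Rational(17, 432), Rational(4, 269)), -36) = Mul(Rational(6301, 116208), -36) = Rational(-6301, 3228)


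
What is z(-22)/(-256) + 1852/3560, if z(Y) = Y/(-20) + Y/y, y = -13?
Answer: 1508557/2961920 ≈ 0.50932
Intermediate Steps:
z(Y) = -33*Y/260 (z(Y) = Y/(-20) + Y/(-13) = Y*(-1/20) + Y*(-1/13) = -Y/20 - Y/13 = -33*Y/260)
z(-22)/(-256) + 1852/3560 = -33/260*(-22)/(-256) + 1852/3560 = (363/130)*(-1/256) + 1852*(1/3560) = -363/33280 + 463/890 = 1508557/2961920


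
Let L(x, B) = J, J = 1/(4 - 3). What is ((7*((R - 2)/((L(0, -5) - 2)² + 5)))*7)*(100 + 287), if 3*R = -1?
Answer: -14749/2 ≈ -7374.5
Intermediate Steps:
J = 1 (J = 1/1 = 1)
R = -⅓ (R = (⅓)*(-1) = -⅓ ≈ -0.33333)
L(x, B) = 1
((7*((R - 2)/((L(0, -5) - 2)² + 5)))*7)*(100 + 287) = ((7*((-⅓ - 2)/((1 - 2)² + 5)))*7)*(100 + 287) = ((7*(-7/(3*((-1)² + 5))))*7)*387 = ((7*(-7/(3*(1 + 5))))*7)*387 = ((7*(-7/3/6))*7)*387 = ((7*(-7/3*⅙))*7)*387 = ((7*(-7/18))*7)*387 = -49/18*7*387 = -343/18*387 = -14749/2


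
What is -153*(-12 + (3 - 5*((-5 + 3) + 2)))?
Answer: 1377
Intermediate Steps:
-153*(-12 + (3 - 5*((-5 + 3) + 2))) = -153*(-12 + (3 - 5*(-2 + 2))) = -153*(-12 + (3 - 5*0)) = -153*(-12 + (3 + 0)) = -153*(-12 + 3) = -153*(-9) = 1377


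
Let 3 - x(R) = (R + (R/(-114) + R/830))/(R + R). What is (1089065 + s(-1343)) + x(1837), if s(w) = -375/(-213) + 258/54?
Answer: 5487315897356/5038515 ≈ 1.0891e+6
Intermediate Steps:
s(w) = 4178/639 (s(w) = -375*(-1/213) + 258*(1/54) = 125/71 + 43/9 = 4178/639)
x(R) = 59227/23655 (x(R) = 3 - (R + (R/(-114) + R/830))/(R + R) = 3 - (R + (R*(-1/114) + R*(1/830)))/(2*R) = 3 - (R + (-R/114 + R/830))*1/(2*R) = 3 - (R - 179*R/23655)*1/(2*R) = 3 - 23476*R/23655*1/(2*R) = 3 - 1*11738/23655 = 3 - 11738/23655 = 59227/23655)
(1089065 + s(-1343)) + x(1837) = (1089065 + 4178/639) + 59227/23655 = 695916713/639 + 59227/23655 = 5487315897356/5038515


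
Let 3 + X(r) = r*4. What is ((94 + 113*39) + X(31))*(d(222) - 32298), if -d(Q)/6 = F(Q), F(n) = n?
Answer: -155437860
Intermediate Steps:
d(Q) = -6*Q
X(r) = -3 + 4*r (X(r) = -3 + r*4 = -3 + 4*r)
((94 + 113*39) + X(31))*(d(222) - 32298) = ((94 + 113*39) + (-3 + 4*31))*(-6*222 - 32298) = ((94 + 4407) + (-3 + 124))*(-1332 - 32298) = (4501 + 121)*(-33630) = 4622*(-33630) = -155437860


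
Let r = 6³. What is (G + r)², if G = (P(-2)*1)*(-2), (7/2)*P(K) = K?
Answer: 2310400/49 ≈ 47151.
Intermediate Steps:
r = 216
P(K) = 2*K/7
G = 8/7 (G = (((2/7)*(-2))*1)*(-2) = -4/7*1*(-2) = -4/7*(-2) = 8/7 ≈ 1.1429)
(G + r)² = (8/7 + 216)² = (1520/7)² = 2310400/49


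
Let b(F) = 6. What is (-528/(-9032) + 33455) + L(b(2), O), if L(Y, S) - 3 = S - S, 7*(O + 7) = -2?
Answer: 37774148/1129 ≈ 33458.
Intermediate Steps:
O = -51/7 (O = -7 + (1/7)*(-2) = -7 - 2/7 = -51/7 ≈ -7.2857)
L(Y, S) = 3 (L(Y, S) = 3 + (S - S) = 3 + 0 = 3)
(-528/(-9032) + 33455) + L(b(2), O) = (-528/(-9032) + 33455) + 3 = (-528*(-1)/9032 + 33455) + 3 = (-1*(-66/1129) + 33455) + 3 = (66/1129 + 33455) + 3 = 37770761/1129 + 3 = 37774148/1129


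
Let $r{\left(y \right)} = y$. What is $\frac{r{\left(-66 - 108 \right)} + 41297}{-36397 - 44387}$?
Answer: $- \frac{2419}{4752} \approx -0.50905$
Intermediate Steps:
$\frac{r{\left(-66 - 108 \right)} + 41297}{-36397 - 44387} = \frac{\left(-66 - 108\right) + 41297}{-36397 - 44387} = \frac{-174 + 41297}{-80784} = 41123 \left(- \frac{1}{80784}\right) = - \frac{2419}{4752}$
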